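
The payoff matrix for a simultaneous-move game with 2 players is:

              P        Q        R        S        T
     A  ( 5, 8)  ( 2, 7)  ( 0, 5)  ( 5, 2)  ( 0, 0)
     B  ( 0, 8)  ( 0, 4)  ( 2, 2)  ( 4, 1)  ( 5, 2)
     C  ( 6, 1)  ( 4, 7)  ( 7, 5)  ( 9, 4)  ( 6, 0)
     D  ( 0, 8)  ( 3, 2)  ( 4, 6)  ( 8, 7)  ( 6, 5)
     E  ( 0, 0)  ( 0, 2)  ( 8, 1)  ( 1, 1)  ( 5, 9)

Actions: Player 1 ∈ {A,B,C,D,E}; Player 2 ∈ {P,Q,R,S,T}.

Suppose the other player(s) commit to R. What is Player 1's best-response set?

P1 best: {E}

u_1(A vs R) = 0
u_1(B vs R) = 2
u_1(C vs R) = 7
u_1(D vs R) = 4
u_1(E vs R) = 8
max payoff 8 at {E}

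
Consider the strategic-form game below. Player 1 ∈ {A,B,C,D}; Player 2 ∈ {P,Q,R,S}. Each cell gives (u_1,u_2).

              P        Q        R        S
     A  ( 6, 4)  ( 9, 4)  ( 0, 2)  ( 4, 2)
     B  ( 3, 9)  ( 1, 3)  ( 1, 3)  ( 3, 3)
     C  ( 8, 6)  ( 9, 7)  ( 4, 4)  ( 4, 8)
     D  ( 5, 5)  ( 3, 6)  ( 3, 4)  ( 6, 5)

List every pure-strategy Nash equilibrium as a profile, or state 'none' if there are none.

PSNE = {(A,Q)}

(A,P): not NE [P1→C gives 8>6]
(A,Q): NE
(A,R): not NE [P1→C gives 4>0; P2→Q gives 4>2]
(A,S): not NE [P1→D gives 6>4; P2→Q gives 4>2]
(B,P): not NE [P1→C gives 8>3]
(B,Q): not NE [P1→C gives 9>1; P2→P gives 9>3]
(B,R): not NE [P1→C gives 4>1; P2→P gives 9>3]
(B,S): not NE [P1→D gives 6>3; P2→P gives 9>3]
(C,P): not NE [P2→S gives 8>6]
(C,Q): not NE [P2→S gives 8>7]
(C,R): not NE [P2→S gives 8>4]
(C,S): not NE [P1→D gives 6>4]
(D,P): not NE [P1→C gives 8>5; P2→Q gives 6>5]
(D,Q): not NE [P1→C gives 9>3]
(D,R): not NE [P1→C gives 4>3; P2→Q gives 6>4]
(D,S): not NE [P2→Q gives 6>5]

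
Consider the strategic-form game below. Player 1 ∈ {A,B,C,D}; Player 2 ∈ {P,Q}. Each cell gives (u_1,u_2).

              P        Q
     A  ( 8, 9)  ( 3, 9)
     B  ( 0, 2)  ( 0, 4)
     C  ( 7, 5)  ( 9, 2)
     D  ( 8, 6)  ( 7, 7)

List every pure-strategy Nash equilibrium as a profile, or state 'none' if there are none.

PSNE = {(A,P)}

(A,P): NE
(A,Q): not NE [P1→C gives 9>3]
(B,P): not NE [P1→D gives 8>0; P2→Q gives 4>2]
(B,Q): not NE [P1→C gives 9>0]
(C,P): not NE [P1→D gives 8>7]
(C,Q): not NE [P2→P gives 5>2]
(D,P): not NE [P2→Q gives 7>6]
(D,Q): not NE [P1→C gives 9>7]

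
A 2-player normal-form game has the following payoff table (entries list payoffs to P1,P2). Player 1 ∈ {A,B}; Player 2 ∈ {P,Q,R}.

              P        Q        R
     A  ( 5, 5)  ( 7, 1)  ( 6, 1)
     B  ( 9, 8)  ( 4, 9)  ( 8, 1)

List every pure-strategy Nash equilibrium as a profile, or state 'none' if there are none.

(A,P): not NE [P1→B gives 9>5]
(A,Q): not NE [P2→P gives 5>1]
(A,R): not NE [P1→B gives 8>6; P2→P gives 5>1]
(B,P): not NE [P2→Q gives 9>8]
(B,Q): not NE [P1→A gives 7>4]
(B,R): not NE [P2→Q gives 9>1]

Equilibria: none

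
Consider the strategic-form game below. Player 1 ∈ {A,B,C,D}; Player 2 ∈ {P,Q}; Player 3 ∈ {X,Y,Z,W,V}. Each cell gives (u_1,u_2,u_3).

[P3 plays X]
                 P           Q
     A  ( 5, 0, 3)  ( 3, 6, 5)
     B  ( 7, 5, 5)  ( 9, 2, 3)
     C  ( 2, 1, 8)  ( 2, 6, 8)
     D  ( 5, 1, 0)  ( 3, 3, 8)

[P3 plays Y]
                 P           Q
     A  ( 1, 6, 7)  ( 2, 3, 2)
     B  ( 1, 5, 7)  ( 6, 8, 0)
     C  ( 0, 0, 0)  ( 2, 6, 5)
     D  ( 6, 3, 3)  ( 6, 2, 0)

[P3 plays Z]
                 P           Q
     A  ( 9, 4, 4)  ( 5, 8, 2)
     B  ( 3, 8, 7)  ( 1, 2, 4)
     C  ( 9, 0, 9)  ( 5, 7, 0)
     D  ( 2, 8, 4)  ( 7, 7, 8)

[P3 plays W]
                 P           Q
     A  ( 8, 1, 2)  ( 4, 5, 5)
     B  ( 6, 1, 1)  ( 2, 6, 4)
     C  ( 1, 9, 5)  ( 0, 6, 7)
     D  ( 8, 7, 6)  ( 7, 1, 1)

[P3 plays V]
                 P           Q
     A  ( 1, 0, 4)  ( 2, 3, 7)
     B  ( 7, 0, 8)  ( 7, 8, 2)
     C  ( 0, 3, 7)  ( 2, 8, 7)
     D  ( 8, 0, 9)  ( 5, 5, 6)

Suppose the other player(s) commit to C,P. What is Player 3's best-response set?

u_3(X vs C,P) = 8
u_3(Y vs C,P) = 0
u_3(Z vs C,P) = 9
u_3(W vs C,P) = 5
u_3(V vs C,P) = 7
max payoff 9 at {Z}

BR_3 = {Z}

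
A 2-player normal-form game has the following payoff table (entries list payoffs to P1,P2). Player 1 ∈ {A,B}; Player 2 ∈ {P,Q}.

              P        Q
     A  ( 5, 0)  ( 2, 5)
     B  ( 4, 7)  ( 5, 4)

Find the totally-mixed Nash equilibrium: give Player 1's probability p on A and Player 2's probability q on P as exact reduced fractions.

P1 mixes 3/8 on A; P2 mixes 3/4 on P

P1 indiff ⇒ q·5+(1-q)·2 = q·4+(1-q)·5 ⇒ q(1) = (1-q)(3) ⇒ q = 3/4
P2 indiff ⇒ p·0+(1-p)·7 = p·5+(1-p)·4 ⇒ p(-5) = (1-p)(-3) ⇒ p = 3/8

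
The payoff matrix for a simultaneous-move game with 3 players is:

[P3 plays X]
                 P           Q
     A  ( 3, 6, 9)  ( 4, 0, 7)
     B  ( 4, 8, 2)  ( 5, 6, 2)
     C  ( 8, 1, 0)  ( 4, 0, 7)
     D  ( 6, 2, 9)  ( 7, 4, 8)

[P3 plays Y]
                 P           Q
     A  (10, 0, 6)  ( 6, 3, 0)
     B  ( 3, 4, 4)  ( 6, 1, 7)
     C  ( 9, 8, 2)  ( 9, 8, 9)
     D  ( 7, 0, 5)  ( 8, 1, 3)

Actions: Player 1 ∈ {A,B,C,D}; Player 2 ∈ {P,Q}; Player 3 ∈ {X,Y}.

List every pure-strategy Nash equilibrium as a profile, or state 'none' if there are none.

NE set: (C,Q,Y), (D,Q,X)

(A,P,X): not NE [P1→C gives 8>3]
(A,P,Y): not NE [P2→Q gives 3>0; P3→X gives 9>6]
(A,Q,X): not NE [P1→D gives 7>4; P2→P gives 6>0]
(A,Q,Y): not NE [P1→C gives 9>6; P3→X gives 7>0]
(B,P,X): not NE [P1→C gives 8>4; P3→Y gives 4>2]
(B,P,Y): not NE [P1→A gives 10>3]
(B,Q,X): not NE [P1→D gives 7>5; P2→P gives 8>6; P3→Y gives 7>2]
(B,Q,Y): not NE [P1→C gives 9>6; P2→P gives 4>1]
(C,P,X): not NE [P3→Y gives 2>0]
(C,P,Y): not NE [P1→A gives 10>9]
(C,Q,X): not NE [P1→D gives 7>4; P2→P gives 1>0; P3→Y gives 9>7]
(C,Q,Y): NE
(D,P,X): not NE [P1→C gives 8>6; P2→Q gives 4>2]
(D,P,Y): not NE [P1→A gives 10>7; P2→Q gives 1>0; P3→X gives 9>5]
(D,Q,X): NE
(D,Q,Y): not NE [P1→C gives 9>8; P3→X gives 8>3]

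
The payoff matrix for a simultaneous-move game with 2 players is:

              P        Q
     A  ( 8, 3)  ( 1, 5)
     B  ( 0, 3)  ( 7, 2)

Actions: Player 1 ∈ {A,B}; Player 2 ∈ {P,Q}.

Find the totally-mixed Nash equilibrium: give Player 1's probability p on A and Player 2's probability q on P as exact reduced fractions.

P1 indiff ⇒ q·8+(1-q)·1 = q·0+(1-q)·7 ⇒ q(8) = (1-q)(6) ⇒ q = 3/7
P2 indiff ⇒ p·3+(1-p)·3 = p·5+(1-p)·2 ⇒ p(-2) = (1-p)(-1) ⇒ p = 1/3

(p,q) = (1/3, 3/7)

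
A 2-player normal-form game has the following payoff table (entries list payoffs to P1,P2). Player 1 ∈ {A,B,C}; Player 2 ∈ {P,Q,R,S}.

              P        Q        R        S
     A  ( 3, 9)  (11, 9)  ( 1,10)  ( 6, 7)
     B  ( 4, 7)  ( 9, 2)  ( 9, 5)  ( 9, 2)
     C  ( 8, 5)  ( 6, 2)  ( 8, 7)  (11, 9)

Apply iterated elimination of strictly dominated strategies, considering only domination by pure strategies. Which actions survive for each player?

Survivors P1:{B,C} P2:{P,R,S}

P2 drop Q (R beats it: A:10>9 B:5>2 C:7>2)
P1 drop A (B beats it: P:4>3 R:9>1 S:9>6)
P1→{B,C} P2→{P,R,S}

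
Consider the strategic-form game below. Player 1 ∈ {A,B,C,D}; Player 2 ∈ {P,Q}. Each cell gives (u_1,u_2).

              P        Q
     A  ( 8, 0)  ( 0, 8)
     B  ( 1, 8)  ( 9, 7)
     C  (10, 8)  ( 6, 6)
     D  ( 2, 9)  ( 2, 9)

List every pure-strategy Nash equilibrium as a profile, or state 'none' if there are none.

PSNE = {(C,P)}

(A,P): not NE [P1→C gives 10>8; P2→Q gives 8>0]
(A,Q): not NE [P1→B gives 9>0]
(B,P): not NE [P1→C gives 10>1]
(B,Q): not NE [P2→P gives 8>7]
(C,P): NE
(C,Q): not NE [P1→B gives 9>6; P2→P gives 8>6]
(D,P): not NE [P1→C gives 10>2]
(D,Q): not NE [P1→B gives 9>2]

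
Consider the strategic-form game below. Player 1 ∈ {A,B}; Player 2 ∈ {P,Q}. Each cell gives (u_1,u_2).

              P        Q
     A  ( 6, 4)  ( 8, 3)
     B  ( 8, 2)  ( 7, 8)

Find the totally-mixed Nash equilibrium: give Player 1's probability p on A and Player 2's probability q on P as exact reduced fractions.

p=6/7, q=1/3

P1 indiff ⇒ q·6+(1-q)·8 = q·8+(1-q)·7 ⇒ q(-2) = (1-q)(-1) ⇒ q = 1/3
P2 indiff ⇒ p·4+(1-p)·2 = p·3+(1-p)·8 ⇒ p(1) = (1-p)(6) ⇒ p = 6/7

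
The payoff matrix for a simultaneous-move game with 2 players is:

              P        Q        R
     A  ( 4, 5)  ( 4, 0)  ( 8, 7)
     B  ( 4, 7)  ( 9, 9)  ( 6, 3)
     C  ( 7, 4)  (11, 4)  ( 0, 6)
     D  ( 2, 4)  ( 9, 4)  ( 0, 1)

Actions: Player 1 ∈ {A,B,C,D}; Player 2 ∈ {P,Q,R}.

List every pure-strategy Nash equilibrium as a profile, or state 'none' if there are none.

NE set: (A,R)

(A,P): not NE [P1→C gives 7>4; P2→R gives 7>5]
(A,Q): not NE [P1→C gives 11>4; P2→R gives 7>0]
(A,R): NE
(B,P): not NE [P1→C gives 7>4; P2→Q gives 9>7]
(B,Q): not NE [P1→C gives 11>9]
(B,R): not NE [P1→A gives 8>6; P2→Q gives 9>3]
(C,P): not NE [P2→R gives 6>4]
(C,Q): not NE [P2→R gives 6>4]
(C,R): not NE [P1→A gives 8>0]
(D,P): not NE [P1→C gives 7>2]
(D,Q): not NE [P1→C gives 11>9]
(D,R): not NE [P1→A gives 8>0; P2→Q gives 4>1]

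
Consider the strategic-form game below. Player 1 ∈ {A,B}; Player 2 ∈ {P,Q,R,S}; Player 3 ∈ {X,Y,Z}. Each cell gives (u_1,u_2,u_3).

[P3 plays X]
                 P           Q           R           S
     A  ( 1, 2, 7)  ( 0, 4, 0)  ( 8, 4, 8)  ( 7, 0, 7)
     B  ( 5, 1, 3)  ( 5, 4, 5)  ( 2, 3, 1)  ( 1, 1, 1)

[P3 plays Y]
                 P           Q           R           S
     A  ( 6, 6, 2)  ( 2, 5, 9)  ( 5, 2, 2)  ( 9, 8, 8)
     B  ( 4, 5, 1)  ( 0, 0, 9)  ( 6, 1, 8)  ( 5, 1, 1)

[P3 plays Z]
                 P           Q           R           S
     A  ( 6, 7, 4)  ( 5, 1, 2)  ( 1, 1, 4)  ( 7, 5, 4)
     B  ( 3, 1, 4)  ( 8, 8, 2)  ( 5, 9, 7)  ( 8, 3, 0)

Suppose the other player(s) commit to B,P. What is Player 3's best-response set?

BR_3 = {Z}

u_3(X vs B,P) = 3
u_3(Y vs B,P) = 1
u_3(Z vs B,P) = 4
max payoff 4 at {Z}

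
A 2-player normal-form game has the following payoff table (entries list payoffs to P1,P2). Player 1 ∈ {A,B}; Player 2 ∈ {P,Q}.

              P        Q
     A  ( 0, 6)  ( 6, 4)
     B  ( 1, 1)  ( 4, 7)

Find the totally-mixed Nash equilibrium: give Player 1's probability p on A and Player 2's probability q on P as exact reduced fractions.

p=3/4, q=2/3

P1 indiff ⇒ q·0+(1-q)·6 = q·1+(1-q)·4 ⇒ q(-1) = (1-q)(-2) ⇒ q = 2/3
P2 indiff ⇒ p·6+(1-p)·1 = p·4+(1-p)·7 ⇒ p(2) = (1-p)(6) ⇒ p = 3/4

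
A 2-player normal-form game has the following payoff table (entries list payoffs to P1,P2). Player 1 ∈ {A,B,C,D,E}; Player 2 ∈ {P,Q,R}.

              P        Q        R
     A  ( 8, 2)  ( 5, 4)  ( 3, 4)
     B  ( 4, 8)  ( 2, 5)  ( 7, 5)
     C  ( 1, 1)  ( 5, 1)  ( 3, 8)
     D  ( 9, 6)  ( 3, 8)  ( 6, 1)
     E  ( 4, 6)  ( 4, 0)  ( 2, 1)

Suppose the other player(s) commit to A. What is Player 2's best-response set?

u_2(P vs A) = 2
u_2(Q vs A) = 4
u_2(R vs A) = 4
max payoff 4 at {Q,R}

BR_2 = {Q,R}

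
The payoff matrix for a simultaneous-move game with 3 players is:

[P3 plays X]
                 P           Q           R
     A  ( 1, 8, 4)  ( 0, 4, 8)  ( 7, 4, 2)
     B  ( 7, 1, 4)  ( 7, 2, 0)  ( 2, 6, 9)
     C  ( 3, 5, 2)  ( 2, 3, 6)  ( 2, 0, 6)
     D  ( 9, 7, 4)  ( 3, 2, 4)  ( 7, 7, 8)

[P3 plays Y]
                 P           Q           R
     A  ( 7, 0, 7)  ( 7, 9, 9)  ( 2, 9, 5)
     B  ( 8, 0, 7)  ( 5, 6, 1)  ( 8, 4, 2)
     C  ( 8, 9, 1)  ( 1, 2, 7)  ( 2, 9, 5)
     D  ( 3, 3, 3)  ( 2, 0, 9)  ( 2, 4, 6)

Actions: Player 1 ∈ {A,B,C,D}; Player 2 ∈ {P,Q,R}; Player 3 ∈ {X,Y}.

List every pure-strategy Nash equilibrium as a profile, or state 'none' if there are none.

NE set: (A,Q,Y), (D,P,X), (D,R,X)

(A,P,X): not NE [P1→D gives 9>1; P3→Y gives 7>4]
(A,P,Y): not NE [P1→C gives 8>7; P2→R gives 9>0]
(A,Q,X): not NE [P1→B gives 7>0; P2→P gives 8>4; P3→Y gives 9>8]
(A,Q,Y): NE
(A,R,X): not NE [P2→P gives 8>4; P3→Y gives 5>2]
(A,R,Y): not NE [P1→B gives 8>2]
(B,P,X): not NE [P1→D gives 9>7; P2→R gives 6>1; P3→Y gives 7>4]
(B,P,Y): not NE [P2→Q gives 6>0]
(B,Q,X): not NE [P2→R gives 6>2; P3→Y gives 1>0]
(B,Q,Y): not NE [P1→A gives 7>5]
(B,R,X): not NE [P1→D gives 7>2]
(B,R,Y): not NE [P2→Q gives 6>4; P3→X gives 9>2]
(C,P,X): not NE [P1→D gives 9>3]
(C,P,Y): not NE [P3→X gives 2>1]
(C,Q,X): not NE [P1→B gives 7>2; P2→P gives 5>3; P3→Y gives 7>6]
(C,Q,Y): not NE [P1→A gives 7>1; P2→R gives 9>2]
(C,R,X): not NE [P1→D gives 7>2; P2→P gives 5>0]
(C,R,Y): not NE [P1→B gives 8>2; P3→X gives 6>5]
(D,P,X): NE
(D,P,Y): not NE [P1→C gives 8>3; P2→R gives 4>3; P3→X gives 4>3]
(D,Q,X): not NE [P1→B gives 7>3; P2→R gives 7>2; P3→Y gives 9>4]
(D,Q,Y): not NE [P1→A gives 7>2; P2→R gives 4>0]
(D,R,X): NE
(D,R,Y): not NE [P1→B gives 8>2; P3→X gives 8>6]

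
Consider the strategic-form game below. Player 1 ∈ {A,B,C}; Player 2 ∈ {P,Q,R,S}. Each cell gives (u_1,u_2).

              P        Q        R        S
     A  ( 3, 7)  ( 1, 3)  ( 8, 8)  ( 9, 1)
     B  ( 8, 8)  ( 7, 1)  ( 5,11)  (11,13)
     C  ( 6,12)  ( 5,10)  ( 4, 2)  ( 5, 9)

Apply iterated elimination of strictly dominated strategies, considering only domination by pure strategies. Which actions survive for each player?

P1 drop C (B beats it: P:8>6 Q:7>5 R:5>4 S:11>5)
P2 drop P (R beats it: A:8>7 B:11>8)
P2 drop Q (R beats it: A:8>3 B:11>1)
P1→{A,B} P2→{R,S}

IESDS → P1:{A,B} P2:{R,S}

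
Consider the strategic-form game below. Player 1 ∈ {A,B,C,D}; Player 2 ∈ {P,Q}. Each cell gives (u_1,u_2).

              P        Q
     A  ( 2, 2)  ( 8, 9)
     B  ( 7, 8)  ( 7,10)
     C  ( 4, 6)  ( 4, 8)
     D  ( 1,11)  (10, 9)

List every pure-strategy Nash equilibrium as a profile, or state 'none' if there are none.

(A,P): not NE [P1→B gives 7>2; P2→Q gives 9>2]
(A,Q): not NE [P1→D gives 10>8]
(B,P): not NE [P2→Q gives 10>8]
(B,Q): not NE [P1→D gives 10>7]
(C,P): not NE [P1→B gives 7>4; P2→Q gives 8>6]
(C,Q): not NE [P1→D gives 10>4]
(D,P): not NE [P1→B gives 7>1]
(D,Q): not NE [P2→P gives 11>9]

Equilibria: none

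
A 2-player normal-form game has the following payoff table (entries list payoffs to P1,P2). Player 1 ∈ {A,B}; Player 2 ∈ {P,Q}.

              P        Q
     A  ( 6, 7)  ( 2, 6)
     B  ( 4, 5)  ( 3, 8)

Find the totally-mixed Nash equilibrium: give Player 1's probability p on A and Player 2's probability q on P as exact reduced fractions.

P1 mixes 3/4 on A; P2 mixes 1/3 on P

P1 indiff ⇒ q·6+(1-q)·2 = q·4+(1-q)·3 ⇒ q(2) = (1-q)(1) ⇒ q = 1/3
P2 indiff ⇒ p·7+(1-p)·5 = p·6+(1-p)·8 ⇒ p(1) = (1-p)(3) ⇒ p = 3/4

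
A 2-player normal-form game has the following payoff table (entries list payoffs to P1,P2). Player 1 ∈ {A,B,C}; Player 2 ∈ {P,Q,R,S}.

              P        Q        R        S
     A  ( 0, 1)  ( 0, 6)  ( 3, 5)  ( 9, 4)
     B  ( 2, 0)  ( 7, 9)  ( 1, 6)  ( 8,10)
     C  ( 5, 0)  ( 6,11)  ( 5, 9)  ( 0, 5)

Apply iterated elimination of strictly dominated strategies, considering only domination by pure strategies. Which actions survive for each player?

Survivors P1:{A,B} P2:{Q,S}

P2 drop P (Q beats it: A:6>1 B:9>0 C:11>0)
P2 drop R (Q beats it: A:6>5 B:9>6 C:11>9)
P1 drop C (B beats it: Q:7>6 S:8>0)
P1→{A,B} P2→{Q,S}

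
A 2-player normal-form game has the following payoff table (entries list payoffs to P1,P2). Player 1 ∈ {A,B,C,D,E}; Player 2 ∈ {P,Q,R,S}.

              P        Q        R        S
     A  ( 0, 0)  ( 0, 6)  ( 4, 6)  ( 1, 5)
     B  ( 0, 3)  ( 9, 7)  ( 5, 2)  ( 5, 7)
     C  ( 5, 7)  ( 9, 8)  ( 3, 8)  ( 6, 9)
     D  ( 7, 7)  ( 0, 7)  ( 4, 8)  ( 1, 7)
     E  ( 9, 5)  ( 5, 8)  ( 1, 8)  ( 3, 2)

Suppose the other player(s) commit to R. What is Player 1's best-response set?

u_1(A vs R) = 4
u_1(B vs R) = 5
u_1(C vs R) = 3
u_1(D vs R) = 4
u_1(E vs R) = 1
max payoff 5 at {B}

BR_1 = {B}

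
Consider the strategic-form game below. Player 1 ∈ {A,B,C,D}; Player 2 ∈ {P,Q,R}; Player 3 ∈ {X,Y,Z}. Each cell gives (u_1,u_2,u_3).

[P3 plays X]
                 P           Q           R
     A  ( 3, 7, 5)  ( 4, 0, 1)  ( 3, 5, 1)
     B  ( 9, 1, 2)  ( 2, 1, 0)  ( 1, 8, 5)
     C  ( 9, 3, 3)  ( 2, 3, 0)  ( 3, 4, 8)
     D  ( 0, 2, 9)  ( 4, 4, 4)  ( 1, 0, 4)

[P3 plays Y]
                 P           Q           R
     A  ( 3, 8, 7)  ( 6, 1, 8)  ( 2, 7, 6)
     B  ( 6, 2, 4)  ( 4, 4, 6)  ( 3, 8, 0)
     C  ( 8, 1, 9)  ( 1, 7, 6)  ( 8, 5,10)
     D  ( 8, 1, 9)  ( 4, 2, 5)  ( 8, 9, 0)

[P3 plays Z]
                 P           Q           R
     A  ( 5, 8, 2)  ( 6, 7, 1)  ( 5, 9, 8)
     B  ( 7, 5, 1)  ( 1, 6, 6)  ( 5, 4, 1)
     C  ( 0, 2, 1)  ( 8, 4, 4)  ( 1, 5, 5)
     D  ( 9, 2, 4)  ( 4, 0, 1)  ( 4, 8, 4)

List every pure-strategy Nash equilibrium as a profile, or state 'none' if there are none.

(A,P,X): not NE [P1→C gives 9>3; P3→Y gives 7>5]
(A,P,Y): not NE [P1→D gives 8>3]
(A,P,Z): not NE [P1→D gives 9>5; P2→R gives 9>8; P3→Y gives 7>2]
(A,Q,X): not NE [P2→P gives 7>0; P3→Y gives 8>1]
(A,Q,Y): not NE [P2→P gives 8>1]
(A,Q,Z): not NE [P1→C gives 8>6; P2→R gives 9>7; P3→Y gives 8>1]
(A,R,X): not NE [P2→P gives 7>5; P3→Z gives 8>1]
(A,R,Y): not NE [P1→D gives 8>2; P2→P gives 8>7; P3→Z gives 8>6]
(A,R,Z): NE
(B,P,X): not NE [P2→R gives 8>1; P3→Y gives 4>2]
(B,P,Y): not NE [P1→D gives 8>6; P2→R gives 8>2]
(B,P,Z): not NE [P1→D gives 9>7; P2→Q gives 6>5; P3→Y gives 4>1]
(B,Q,X): not NE [P1→D gives 4>2; P2→R gives 8>1; P3→Z gives 6>0]
(B,Q,Y): not NE [P1→A gives 6>4; P2→R gives 8>4]
(B,Q,Z): not NE [P1→C gives 8>1]
(B,R,X): not NE [P1→C gives 3>1]
(B,R,Y): not NE [P1→D gives 8>3; P3→X gives 5>0]
(B,R,Z): not NE [P2→Q gives 6>4; P3→X gives 5>1]
(C,P,X): not NE [P2→R gives 4>3; P3→Y gives 9>3]
(C,P,Y): not NE [P2→Q gives 7>1]
(C,P,Z): not NE [P1→D gives 9>0; P2→R gives 5>2; P3→Y gives 9>1]
(C,Q,X): not NE [P1→D gives 4>2; P2→R gives 4>3; P3→Y gives 6>0]
(C,Q,Y): not NE [P1→A gives 6>1]
(C,Q,Z): not NE [P2→R gives 5>4; P3→Y gives 6>4]
(C,R,X): not NE [P3→Y gives 10>8]
(C,R,Y): not NE [P2→Q gives 7>5]
(C,R,Z): not NE [P1→B gives 5>1; P3→Y gives 10>5]
(D,P,X): not NE [P1→C gives 9>0; P2→Q gives 4>2]
(D,P,Y): not NE [P2→R gives 9>1]
(D,P,Z): not NE [P2→R gives 8>2; P3→Y gives 9>4]
(D,Q,X): not NE [P3→Y gives 5>4]
(D,Q,Y): not NE [P1→A gives 6>4; P2→R gives 9>2]
(D,Q,Z): not NE [P1→C gives 8>4; P2→R gives 8>0; P3→Y gives 5>1]
(D,R,X): not NE [P1→C gives 3>1; P2→Q gives 4>0]
(D,R,Y): not NE [P3→Z gives 4>0]
(D,R,Z): not NE [P1→B gives 5>4]

NE set: (A,R,Z)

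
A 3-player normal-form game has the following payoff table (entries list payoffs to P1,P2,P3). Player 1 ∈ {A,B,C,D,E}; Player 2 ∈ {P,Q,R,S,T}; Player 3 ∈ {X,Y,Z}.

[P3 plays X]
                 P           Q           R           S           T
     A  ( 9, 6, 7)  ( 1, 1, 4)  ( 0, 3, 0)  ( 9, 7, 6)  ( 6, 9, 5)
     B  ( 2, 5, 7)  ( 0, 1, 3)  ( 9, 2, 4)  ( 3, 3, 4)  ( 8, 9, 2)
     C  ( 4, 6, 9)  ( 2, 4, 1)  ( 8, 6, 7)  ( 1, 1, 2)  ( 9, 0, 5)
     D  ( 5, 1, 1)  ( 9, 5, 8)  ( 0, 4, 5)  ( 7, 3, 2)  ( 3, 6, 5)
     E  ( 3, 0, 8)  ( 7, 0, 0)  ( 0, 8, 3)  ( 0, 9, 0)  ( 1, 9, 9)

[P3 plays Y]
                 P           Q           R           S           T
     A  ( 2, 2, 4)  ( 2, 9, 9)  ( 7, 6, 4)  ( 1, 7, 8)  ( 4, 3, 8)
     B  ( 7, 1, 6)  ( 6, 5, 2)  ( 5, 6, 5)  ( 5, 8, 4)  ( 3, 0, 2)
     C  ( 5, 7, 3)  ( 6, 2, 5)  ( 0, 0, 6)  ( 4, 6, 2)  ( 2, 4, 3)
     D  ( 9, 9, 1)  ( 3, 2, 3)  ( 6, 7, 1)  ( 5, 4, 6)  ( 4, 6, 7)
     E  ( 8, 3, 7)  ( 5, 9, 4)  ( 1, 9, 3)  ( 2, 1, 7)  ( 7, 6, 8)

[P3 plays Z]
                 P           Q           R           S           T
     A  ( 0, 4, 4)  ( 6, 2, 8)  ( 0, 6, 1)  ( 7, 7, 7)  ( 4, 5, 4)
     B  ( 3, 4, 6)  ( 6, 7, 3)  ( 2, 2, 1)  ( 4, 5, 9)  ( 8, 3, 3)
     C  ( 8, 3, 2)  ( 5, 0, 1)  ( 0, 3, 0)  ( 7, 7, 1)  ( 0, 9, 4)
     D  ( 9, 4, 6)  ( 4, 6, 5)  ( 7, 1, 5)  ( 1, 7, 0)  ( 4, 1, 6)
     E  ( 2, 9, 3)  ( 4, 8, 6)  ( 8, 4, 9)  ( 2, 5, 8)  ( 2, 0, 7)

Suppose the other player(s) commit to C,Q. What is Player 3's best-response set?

u_3(X vs C,Q) = 1
u_3(Y vs C,Q) = 5
u_3(Z vs C,Q) = 1
max payoff 5 at {Y}

P3 best: {Y}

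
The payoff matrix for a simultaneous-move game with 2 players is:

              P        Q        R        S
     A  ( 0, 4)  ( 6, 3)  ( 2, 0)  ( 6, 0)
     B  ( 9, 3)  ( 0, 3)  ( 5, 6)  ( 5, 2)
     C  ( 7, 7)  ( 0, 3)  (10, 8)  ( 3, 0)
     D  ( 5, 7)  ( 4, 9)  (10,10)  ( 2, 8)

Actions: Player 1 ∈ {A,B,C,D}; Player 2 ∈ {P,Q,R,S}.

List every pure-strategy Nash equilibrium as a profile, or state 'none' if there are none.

NE set: (C,R), (D,R)

(A,P): not NE [P1→B gives 9>0]
(A,Q): not NE [P2→P gives 4>3]
(A,R): not NE [P1→D gives 10>2; P2→P gives 4>0]
(A,S): not NE [P2→P gives 4>0]
(B,P): not NE [P2→R gives 6>3]
(B,Q): not NE [P1→A gives 6>0; P2→R gives 6>3]
(B,R): not NE [P1→D gives 10>5]
(B,S): not NE [P1→A gives 6>5; P2→R gives 6>2]
(C,P): not NE [P1→B gives 9>7; P2→R gives 8>7]
(C,Q): not NE [P1→A gives 6>0; P2→R gives 8>3]
(C,R): NE
(C,S): not NE [P1→A gives 6>3; P2→R gives 8>0]
(D,P): not NE [P1→B gives 9>5; P2→R gives 10>7]
(D,Q): not NE [P1→A gives 6>4; P2→R gives 10>9]
(D,R): NE
(D,S): not NE [P1→A gives 6>2; P2→R gives 10>8]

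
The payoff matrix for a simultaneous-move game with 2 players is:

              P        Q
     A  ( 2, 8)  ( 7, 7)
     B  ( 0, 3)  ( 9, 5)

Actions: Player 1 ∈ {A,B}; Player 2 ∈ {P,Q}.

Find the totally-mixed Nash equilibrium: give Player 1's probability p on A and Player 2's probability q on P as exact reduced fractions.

P1 mixes 2/3 on A; P2 mixes 1/2 on P

P1 indiff ⇒ q·2+(1-q)·7 = q·0+(1-q)·9 ⇒ q(2) = (1-q)(2) ⇒ q = 1/2
P2 indiff ⇒ p·8+(1-p)·3 = p·7+(1-p)·5 ⇒ p(1) = (1-p)(2) ⇒ p = 2/3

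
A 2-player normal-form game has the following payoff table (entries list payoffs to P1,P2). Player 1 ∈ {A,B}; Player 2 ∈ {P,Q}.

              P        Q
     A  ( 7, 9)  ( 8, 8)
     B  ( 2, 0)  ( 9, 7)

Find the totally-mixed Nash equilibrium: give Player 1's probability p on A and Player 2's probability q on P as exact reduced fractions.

P1 indiff ⇒ q·7+(1-q)·8 = q·2+(1-q)·9 ⇒ q(5) = (1-q)(1) ⇒ q = 1/6
P2 indiff ⇒ p·9+(1-p)·0 = p·8+(1-p)·7 ⇒ p(1) = (1-p)(7) ⇒ p = 7/8

P1 mixes 7/8 on A; P2 mixes 1/6 on P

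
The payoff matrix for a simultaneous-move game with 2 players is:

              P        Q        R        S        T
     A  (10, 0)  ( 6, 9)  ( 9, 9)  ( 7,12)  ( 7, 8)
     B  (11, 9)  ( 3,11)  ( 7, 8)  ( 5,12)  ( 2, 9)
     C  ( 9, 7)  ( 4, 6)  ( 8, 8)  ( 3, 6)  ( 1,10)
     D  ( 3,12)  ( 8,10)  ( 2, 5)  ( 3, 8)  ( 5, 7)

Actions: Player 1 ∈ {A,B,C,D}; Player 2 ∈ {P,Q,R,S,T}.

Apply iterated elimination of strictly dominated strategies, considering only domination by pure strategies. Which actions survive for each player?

Survivors P1:{A,B,D} P2:{P,Q,S}

P1 drop C (A beats it: P:10>9 Q:6>4 R:9>8 S:7>3 T:7>1)
P2 drop R (S beats it: A:12>9 B:12>8 D:8>5)
P2 drop T (Q beats it: A:9>8 B:11>9 D:10>7)
P1→{A,B,D} P2→{P,Q,S}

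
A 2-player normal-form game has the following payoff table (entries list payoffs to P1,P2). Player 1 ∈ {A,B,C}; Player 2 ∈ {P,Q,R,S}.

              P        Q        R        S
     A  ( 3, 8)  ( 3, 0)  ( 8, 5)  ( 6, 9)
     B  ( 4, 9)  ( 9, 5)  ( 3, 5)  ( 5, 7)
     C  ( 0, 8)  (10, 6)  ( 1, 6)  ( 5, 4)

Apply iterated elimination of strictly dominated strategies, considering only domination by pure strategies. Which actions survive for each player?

P2 drop Q (P beats it: A:8>0 B:9>5 C:8>6)
P1 drop C (A beats it: P:3>0 R:8>1 S:6>5)
P2 drop R (P beats it: A:8>5 B:9>5)
P1→{A,B} P2→{P,S}

IESDS → P1:{A,B} P2:{P,S}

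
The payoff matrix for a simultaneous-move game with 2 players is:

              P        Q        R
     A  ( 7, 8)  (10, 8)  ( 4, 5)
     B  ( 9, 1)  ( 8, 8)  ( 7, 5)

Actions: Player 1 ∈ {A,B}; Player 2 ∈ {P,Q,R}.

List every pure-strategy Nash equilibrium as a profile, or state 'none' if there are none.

(A,P): not NE [P1→B gives 9>7]
(A,Q): NE
(A,R): not NE [P1→B gives 7>4; P2→Q gives 8>5]
(B,P): not NE [P2→Q gives 8>1]
(B,Q): not NE [P1→A gives 10>8]
(B,R): not NE [P2→Q gives 8>5]

NE set: (A,Q)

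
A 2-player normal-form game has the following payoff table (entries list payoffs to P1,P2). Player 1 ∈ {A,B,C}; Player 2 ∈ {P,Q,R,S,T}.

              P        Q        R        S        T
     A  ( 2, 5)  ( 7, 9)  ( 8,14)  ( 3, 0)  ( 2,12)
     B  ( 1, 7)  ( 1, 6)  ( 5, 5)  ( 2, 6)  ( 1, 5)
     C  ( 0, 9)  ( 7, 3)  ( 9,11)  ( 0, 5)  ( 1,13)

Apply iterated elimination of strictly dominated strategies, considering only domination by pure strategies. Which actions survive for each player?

Survivors P1:{A,C} P2:{R,T}

P1 drop B (A beats it: P:2>1 Q:7>1 R:8>5 S:3>2 T:2>1)
P2 drop P (R beats it: A:14>5 C:11>9)
P2 drop Q (R beats it: A:14>9 C:11>3)
P2 drop S (R beats it: A:14>0 C:11>5)
P1→{A,C} P2→{R,T}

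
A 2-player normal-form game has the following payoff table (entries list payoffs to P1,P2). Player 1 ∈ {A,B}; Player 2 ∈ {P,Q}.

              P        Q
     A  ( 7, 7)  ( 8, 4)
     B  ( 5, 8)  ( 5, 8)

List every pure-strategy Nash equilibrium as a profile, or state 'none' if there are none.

NE set: (A,P)

(A,P): NE
(A,Q): not NE [P2→P gives 7>4]
(B,P): not NE [P1→A gives 7>5]
(B,Q): not NE [P1→A gives 8>5]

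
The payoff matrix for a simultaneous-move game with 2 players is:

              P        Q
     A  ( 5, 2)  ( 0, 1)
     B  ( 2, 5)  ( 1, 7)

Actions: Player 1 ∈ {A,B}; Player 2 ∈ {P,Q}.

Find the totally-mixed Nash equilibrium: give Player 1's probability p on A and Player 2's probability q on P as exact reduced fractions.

(p,q) = (2/3, 1/4)

P1 indiff ⇒ q·5+(1-q)·0 = q·2+(1-q)·1 ⇒ q(3) = (1-q)(1) ⇒ q = 1/4
P2 indiff ⇒ p·2+(1-p)·5 = p·1+(1-p)·7 ⇒ p(1) = (1-p)(2) ⇒ p = 2/3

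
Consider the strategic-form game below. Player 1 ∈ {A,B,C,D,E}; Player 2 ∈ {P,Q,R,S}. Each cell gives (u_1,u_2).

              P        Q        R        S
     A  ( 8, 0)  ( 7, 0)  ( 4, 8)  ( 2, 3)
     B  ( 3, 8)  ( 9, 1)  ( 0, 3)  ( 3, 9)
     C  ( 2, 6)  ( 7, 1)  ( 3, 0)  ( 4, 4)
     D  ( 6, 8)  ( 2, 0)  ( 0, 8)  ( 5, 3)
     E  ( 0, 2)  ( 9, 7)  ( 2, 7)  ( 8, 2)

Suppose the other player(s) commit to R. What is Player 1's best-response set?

u_1(A vs R) = 4
u_1(B vs R) = 0
u_1(C vs R) = 3
u_1(D vs R) = 0
u_1(E vs R) = 2
max payoff 4 at {A}

BR_1 = {A}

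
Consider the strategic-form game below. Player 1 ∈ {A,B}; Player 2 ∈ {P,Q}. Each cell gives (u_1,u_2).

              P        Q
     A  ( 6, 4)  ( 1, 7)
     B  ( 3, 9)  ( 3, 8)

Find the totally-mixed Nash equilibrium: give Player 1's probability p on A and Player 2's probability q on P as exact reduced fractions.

P1 indiff ⇒ q·6+(1-q)·1 = q·3+(1-q)·3 ⇒ q(3) = (1-q)(2) ⇒ q = 2/5
P2 indiff ⇒ p·4+(1-p)·9 = p·7+(1-p)·8 ⇒ p(-3) = (1-p)(-1) ⇒ p = 1/4

p=1/4, q=2/5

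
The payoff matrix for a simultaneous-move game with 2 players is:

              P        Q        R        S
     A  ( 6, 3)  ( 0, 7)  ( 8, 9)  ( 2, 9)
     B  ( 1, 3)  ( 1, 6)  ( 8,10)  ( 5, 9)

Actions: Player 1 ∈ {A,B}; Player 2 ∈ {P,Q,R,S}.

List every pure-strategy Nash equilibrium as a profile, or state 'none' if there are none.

(A,P): not NE [P2→S gives 9>3]
(A,Q): not NE [P1→B gives 1>0; P2→S gives 9>7]
(A,R): NE
(A,S): not NE [P1→B gives 5>2]
(B,P): not NE [P1→A gives 6>1; P2→R gives 10>3]
(B,Q): not NE [P2→R gives 10>6]
(B,R): NE
(B,S): not NE [P2→R gives 10>9]

PSNE = {(A,R), (B,R)}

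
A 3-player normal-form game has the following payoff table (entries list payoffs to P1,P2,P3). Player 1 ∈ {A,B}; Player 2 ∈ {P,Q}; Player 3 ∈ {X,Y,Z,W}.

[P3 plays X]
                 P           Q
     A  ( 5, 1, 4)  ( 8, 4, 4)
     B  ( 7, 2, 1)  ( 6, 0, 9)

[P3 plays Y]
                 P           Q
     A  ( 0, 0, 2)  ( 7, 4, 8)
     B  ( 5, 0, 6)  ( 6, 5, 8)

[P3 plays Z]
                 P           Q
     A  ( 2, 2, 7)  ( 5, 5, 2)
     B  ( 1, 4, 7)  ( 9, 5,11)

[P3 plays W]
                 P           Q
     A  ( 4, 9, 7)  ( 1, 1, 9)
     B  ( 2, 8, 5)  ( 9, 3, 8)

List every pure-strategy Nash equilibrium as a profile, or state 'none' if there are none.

Nash profiles: (A,P,W), (B,Q,Z)

(A,P,X): not NE [P1→B gives 7>5; P2→Q gives 4>1; P3→W gives 7>4]
(A,P,Y): not NE [P1→B gives 5>0; P2→Q gives 4>0; P3→W gives 7>2]
(A,P,Z): not NE [P2→Q gives 5>2]
(A,P,W): NE
(A,Q,X): not NE [P3→W gives 9>4]
(A,Q,Y): not NE [P3→W gives 9>8]
(A,Q,Z): not NE [P1→B gives 9>5; P3→W gives 9>2]
(A,Q,W): not NE [P1→B gives 9>1; P2→P gives 9>1]
(B,P,X): not NE [P3→Z gives 7>1]
(B,P,Y): not NE [P2→Q gives 5>0; P3→Z gives 7>6]
(B,P,Z): not NE [P1→A gives 2>1; P2→Q gives 5>4]
(B,P,W): not NE [P1→A gives 4>2; P3→Z gives 7>5]
(B,Q,X): not NE [P1→A gives 8>6; P2→P gives 2>0; P3→Z gives 11>9]
(B,Q,Y): not NE [P1→A gives 7>6; P3→Z gives 11>8]
(B,Q,Z): NE
(B,Q,W): not NE [P2→P gives 8>3; P3→Z gives 11>8]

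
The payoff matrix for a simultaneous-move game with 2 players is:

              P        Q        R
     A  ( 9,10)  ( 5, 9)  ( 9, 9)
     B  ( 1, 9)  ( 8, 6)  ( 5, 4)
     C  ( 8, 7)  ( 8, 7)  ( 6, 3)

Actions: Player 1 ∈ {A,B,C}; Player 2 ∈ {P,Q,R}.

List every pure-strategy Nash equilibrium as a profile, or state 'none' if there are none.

(A,P): NE
(A,Q): not NE [P1→C gives 8>5; P2→P gives 10>9]
(A,R): not NE [P2→P gives 10>9]
(B,P): not NE [P1→A gives 9>1]
(B,Q): not NE [P2→P gives 9>6]
(B,R): not NE [P1→A gives 9>5; P2→P gives 9>4]
(C,P): not NE [P1→A gives 9>8]
(C,Q): NE
(C,R): not NE [P1→A gives 9>6; P2→Q gives 7>3]

Nash profiles: (A,P), (C,Q)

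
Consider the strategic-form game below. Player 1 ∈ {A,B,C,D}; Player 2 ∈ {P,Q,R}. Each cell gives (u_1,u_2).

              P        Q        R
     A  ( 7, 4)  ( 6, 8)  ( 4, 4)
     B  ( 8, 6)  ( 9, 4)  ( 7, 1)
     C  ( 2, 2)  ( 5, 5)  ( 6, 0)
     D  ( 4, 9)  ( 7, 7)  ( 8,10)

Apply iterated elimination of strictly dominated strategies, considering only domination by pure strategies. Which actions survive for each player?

P1 drop A (B beats it: P:8>7 Q:9>6 R:7>4)
P1 drop C (B beats it: P:8>2 Q:9>5 R:7>6)
P2 drop Q (P beats it: B:6>4 D:9>7)
P1→{B,D} P2→{P,R}

IESDS → P1:{B,D} P2:{P,R}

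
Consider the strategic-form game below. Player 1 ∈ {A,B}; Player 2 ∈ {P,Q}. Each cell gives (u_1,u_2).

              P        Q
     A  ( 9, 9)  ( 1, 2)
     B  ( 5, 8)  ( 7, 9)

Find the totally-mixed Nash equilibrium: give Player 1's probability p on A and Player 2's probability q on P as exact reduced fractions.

P1 indiff ⇒ q·9+(1-q)·1 = q·5+(1-q)·7 ⇒ q(4) = (1-q)(6) ⇒ q = 3/5
P2 indiff ⇒ p·9+(1-p)·8 = p·2+(1-p)·9 ⇒ p(7) = (1-p)(1) ⇒ p = 1/8

p=1/8, q=3/5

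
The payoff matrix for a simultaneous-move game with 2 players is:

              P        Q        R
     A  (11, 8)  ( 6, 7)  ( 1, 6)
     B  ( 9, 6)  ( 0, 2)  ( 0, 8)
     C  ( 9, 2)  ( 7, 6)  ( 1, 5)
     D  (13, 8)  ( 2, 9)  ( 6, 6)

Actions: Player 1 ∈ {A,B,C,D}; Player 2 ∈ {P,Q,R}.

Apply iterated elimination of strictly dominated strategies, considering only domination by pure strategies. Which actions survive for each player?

IESDS → P1:{A,C,D} P2:{P,Q}

P1 drop B (A beats it: P:11>9 Q:6>0 R:1>0)
P2 drop R (Q beats it: A:7>6 C:6>5 D:9>6)
P1→{A,C,D} P2→{P,Q}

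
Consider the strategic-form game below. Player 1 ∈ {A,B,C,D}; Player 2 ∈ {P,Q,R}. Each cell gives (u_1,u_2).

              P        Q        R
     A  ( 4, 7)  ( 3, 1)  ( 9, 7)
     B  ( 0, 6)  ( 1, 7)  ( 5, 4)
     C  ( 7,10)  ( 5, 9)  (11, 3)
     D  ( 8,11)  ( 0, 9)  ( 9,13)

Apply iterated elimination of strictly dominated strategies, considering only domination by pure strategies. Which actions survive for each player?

Survivors P1:{C,D} P2:{P,R}

P1 drop A (C beats it: P:7>4 Q:5>3 R:11>9)
P1 drop B (C beats it: P:7>0 Q:5>1 R:11>5)
P2 drop Q (P beats it: C:10>9 D:11>9)
P1→{C,D} P2→{P,R}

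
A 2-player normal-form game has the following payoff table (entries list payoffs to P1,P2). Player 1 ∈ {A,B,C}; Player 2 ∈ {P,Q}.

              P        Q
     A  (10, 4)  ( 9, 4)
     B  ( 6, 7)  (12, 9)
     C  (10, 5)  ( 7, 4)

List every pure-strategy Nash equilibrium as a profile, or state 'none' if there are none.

NE set: (A,P), (B,Q), (C,P)

(A,P): NE
(A,Q): not NE [P1→B gives 12>9]
(B,P): not NE [P1→C gives 10>6; P2→Q gives 9>7]
(B,Q): NE
(C,P): NE
(C,Q): not NE [P1→B gives 12>7; P2→P gives 5>4]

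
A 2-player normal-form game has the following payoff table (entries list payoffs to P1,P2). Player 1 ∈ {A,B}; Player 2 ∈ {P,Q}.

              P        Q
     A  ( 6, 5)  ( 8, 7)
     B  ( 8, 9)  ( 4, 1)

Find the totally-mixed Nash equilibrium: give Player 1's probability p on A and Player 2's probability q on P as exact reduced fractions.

P1 indiff ⇒ q·6+(1-q)·8 = q·8+(1-q)·4 ⇒ q(-2) = (1-q)(-4) ⇒ q = 2/3
P2 indiff ⇒ p·5+(1-p)·9 = p·7+(1-p)·1 ⇒ p(-2) = (1-p)(-8) ⇒ p = 4/5

p=4/5, q=2/3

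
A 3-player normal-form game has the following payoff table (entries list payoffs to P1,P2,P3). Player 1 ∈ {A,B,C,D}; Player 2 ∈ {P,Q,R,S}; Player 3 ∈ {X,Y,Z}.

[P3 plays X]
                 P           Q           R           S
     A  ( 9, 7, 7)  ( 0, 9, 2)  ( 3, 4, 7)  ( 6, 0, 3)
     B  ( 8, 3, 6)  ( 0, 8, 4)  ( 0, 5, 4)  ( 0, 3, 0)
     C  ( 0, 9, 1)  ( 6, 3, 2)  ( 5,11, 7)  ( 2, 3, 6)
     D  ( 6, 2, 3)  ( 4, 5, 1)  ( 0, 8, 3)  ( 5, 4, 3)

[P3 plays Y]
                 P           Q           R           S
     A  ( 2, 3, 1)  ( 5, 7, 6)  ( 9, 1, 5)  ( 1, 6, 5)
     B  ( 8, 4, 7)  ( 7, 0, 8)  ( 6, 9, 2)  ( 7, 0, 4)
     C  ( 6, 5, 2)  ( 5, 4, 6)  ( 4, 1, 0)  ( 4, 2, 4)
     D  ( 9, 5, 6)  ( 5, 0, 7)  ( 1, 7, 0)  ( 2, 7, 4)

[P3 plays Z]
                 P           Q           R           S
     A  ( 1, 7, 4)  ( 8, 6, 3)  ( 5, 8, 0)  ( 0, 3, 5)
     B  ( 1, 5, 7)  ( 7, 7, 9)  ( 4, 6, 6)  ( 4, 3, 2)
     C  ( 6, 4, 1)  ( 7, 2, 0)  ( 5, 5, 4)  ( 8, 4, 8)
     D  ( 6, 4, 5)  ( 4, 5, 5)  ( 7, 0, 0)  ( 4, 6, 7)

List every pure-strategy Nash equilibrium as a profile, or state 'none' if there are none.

(A,P,X): not NE [P2→Q gives 9>7]
(A,P,Y): not NE [P1→D gives 9>2; P2→Q gives 7>3; P3→X gives 7>1]
(A,P,Z): not NE [P1→D gives 6>1; P2→R gives 8>7; P3→X gives 7>4]
(A,Q,X): not NE [P1→C gives 6>0; P3→Y gives 6>2]
(A,Q,Y): not NE [P1→B gives 7>5]
(A,Q,Z): not NE [P2→R gives 8>6; P3→Y gives 6>3]
(A,R,X): not NE [P1→C gives 5>3; P2→Q gives 9>4]
(A,R,Y): not NE [P2→Q gives 7>1; P3→X gives 7>5]
(A,R,Z): not NE [P1→D gives 7>5; P3→X gives 7>0]
(A,S,X): not NE [P2→Q gives 9>0; P3→Z gives 5>3]
(A,S,Y): not NE [P1→B gives 7>1; P2→Q gives 7>6]
(A,S,Z): not NE [P1→C gives 8>0; P2→R gives 8>3]
(B,P,X): not NE [P1→A gives 9>8; P2→Q gives 8>3; P3→Z gives 7>6]
(B,P,Y): not NE [P1→D gives 9>8; P2→R gives 9>4]
(B,P,Z): not NE [P1→D gives 6>1; P2→Q gives 7>5]
(B,Q,X): not NE [P1→C gives 6>0; P3→Z gives 9>4]
(B,Q,Y): not NE [P2→R gives 9>0; P3→Z gives 9>8]
(B,Q,Z): not NE [P1→A gives 8>7]
(B,R,X): not NE [P1→C gives 5>0; P2→Q gives 8>5; P3→Z gives 6>4]
(B,R,Y): not NE [P1→A gives 9>6; P3→Z gives 6>2]
(B,R,Z): not NE [P1→D gives 7>4; P2→Q gives 7>6]
(B,S,X): not NE [P1→A gives 6>0; P2→Q gives 8>3; P3→Y gives 4>0]
(B,S,Y): not NE [P2→R gives 9>0]
(B,S,Z): not NE [P1→C gives 8>4; P2→Q gives 7>3; P3→Y gives 4>2]
(C,P,X): not NE [P1→A gives 9>0; P2→R gives 11>9; P3→Y gives 2>1]
(C,P,Y): not NE [P1→D gives 9>6]
(C,P,Z): not NE [P2→R gives 5>4; P3→Y gives 2>1]
(C,Q,X): not NE [P2→R gives 11>3; P3→Y gives 6>2]
(C,Q,Y): not NE [P1→B gives 7>5; P2→P gives 5>4]
(C,Q,Z): not NE [P1→A gives 8>7; P2→R gives 5>2; P3→Y gives 6>0]
(C,R,X): NE
(C,R,Y): not NE [P1→A gives 9>4; P2→P gives 5>1; P3→X gives 7>0]
(C,R,Z): not NE [P1→D gives 7>5; P3→X gives 7>4]
(C,S,X): not NE [P1→A gives 6>2; P2→R gives 11>3; P3→Z gives 8>6]
(C,S,Y): not NE [P1→B gives 7>4; P2→P gives 5>2; P3→Z gives 8>4]
(C,S,Z): not NE [P2→R gives 5>4]
(D,P,X): not NE [P1→A gives 9>6; P2→R gives 8>2; P3→Y gives 6>3]
(D,P,Y): not NE [P2→S gives 7>5]
(D,P,Z): not NE [P2→S gives 6>4; P3→Y gives 6>5]
(D,Q,X): not NE [P1→C gives 6>4; P2→R gives 8>5; P3→Y gives 7>1]
(D,Q,Y): not NE [P1→B gives 7>5; P2→S gives 7>0]
(D,Q,Z): not NE [P1→A gives 8>4; P2→S gives 6>5; P3→Y gives 7>5]
(D,R,X): not NE [P1→C gives 5>0]
(D,R,Y): not NE [P1→A gives 9>1; P3→X gives 3>0]
(D,R,Z): not NE [P2→S gives 6>0; P3→X gives 3>0]
(D,S,X): not NE [P1→A gives 6>5; P2→R gives 8>4; P3→Z gives 7>3]
(D,S,Y): not NE [P1→B gives 7>2; P3→Z gives 7>4]
(D,S,Z): not NE [P1→C gives 8>4]

NE set: (C,R,X)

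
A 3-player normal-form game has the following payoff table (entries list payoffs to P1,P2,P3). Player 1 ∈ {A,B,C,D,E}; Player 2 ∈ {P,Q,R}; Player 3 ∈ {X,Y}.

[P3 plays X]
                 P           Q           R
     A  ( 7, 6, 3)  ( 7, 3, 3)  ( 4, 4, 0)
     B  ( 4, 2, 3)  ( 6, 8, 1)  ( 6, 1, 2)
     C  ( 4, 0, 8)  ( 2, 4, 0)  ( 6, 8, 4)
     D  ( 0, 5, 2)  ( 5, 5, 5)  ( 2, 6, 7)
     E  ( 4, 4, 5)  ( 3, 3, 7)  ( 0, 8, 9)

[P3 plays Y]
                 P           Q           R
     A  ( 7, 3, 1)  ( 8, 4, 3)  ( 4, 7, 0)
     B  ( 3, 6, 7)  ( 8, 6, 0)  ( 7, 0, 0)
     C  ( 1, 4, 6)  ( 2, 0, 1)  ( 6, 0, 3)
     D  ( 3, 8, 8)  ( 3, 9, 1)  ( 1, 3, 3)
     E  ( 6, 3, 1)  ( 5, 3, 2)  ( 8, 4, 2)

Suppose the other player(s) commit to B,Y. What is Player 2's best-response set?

u_2(P vs B,Y) = 6
u_2(Q vs B,Y) = 6
u_2(R vs B,Y) = 0
max payoff 6 at {P,Q}

BR_2 = {P,Q}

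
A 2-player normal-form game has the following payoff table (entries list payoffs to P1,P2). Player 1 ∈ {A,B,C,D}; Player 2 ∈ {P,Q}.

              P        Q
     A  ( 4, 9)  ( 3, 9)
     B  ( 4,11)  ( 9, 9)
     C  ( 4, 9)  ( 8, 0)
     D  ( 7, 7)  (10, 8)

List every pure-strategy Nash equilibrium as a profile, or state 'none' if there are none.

(A,P): not NE [P1→D gives 7>4]
(A,Q): not NE [P1→D gives 10>3]
(B,P): not NE [P1→D gives 7>4]
(B,Q): not NE [P1→D gives 10>9; P2→P gives 11>9]
(C,P): not NE [P1→D gives 7>4]
(C,Q): not NE [P1→D gives 10>8; P2→P gives 9>0]
(D,P): not NE [P2→Q gives 8>7]
(D,Q): NE

PSNE = {(D,Q)}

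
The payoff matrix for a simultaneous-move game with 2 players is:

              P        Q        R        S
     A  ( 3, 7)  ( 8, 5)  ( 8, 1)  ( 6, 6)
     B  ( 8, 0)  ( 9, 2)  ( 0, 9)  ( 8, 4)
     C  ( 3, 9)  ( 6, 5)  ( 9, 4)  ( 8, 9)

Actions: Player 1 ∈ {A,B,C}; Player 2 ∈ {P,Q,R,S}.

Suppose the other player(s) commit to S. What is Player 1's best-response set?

BR_1 = {B,C}

u_1(A vs S) = 6
u_1(B vs S) = 8
u_1(C vs S) = 8
max payoff 8 at {B,C}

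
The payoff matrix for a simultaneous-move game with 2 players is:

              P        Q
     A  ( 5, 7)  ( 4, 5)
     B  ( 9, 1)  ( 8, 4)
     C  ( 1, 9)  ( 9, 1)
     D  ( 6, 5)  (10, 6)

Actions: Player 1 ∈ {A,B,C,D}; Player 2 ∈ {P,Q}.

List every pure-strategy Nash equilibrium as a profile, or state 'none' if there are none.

(A,P): not NE [P1→B gives 9>5]
(A,Q): not NE [P1→D gives 10>4; P2→P gives 7>5]
(B,P): not NE [P2→Q gives 4>1]
(B,Q): not NE [P1→D gives 10>8]
(C,P): not NE [P1→B gives 9>1]
(C,Q): not NE [P1→D gives 10>9; P2→P gives 9>1]
(D,P): not NE [P1→B gives 9>6; P2→Q gives 6>5]
(D,Q): NE

PSNE = {(D,Q)}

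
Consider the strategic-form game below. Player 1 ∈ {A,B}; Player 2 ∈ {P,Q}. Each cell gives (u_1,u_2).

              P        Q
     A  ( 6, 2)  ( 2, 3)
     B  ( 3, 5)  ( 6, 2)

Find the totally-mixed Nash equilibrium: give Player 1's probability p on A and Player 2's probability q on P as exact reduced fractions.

P1 mixes 3/4 on A; P2 mixes 4/7 on P

P1 indiff ⇒ q·6+(1-q)·2 = q·3+(1-q)·6 ⇒ q(3) = (1-q)(4) ⇒ q = 4/7
P2 indiff ⇒ p·2+(1-p)·5 = p·3+(1-p)·2 ⇒ p(-1) = (1-p)(-3) ⇒ p = 3/4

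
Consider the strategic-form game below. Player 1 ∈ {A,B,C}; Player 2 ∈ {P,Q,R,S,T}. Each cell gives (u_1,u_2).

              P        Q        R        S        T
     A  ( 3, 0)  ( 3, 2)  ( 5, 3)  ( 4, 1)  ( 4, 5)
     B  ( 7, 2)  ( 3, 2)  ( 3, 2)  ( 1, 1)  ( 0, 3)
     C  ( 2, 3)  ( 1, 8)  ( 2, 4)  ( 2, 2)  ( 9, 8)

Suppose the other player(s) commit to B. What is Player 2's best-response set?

argmax u_2 = {T}

u_2(P vs B) = 2
u_2(Q vs B) = 2
u_2(R vs B) = 2
u_2(S vs B) = 1
u_2(T vs B) = 3
max payoff 3 at {T}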